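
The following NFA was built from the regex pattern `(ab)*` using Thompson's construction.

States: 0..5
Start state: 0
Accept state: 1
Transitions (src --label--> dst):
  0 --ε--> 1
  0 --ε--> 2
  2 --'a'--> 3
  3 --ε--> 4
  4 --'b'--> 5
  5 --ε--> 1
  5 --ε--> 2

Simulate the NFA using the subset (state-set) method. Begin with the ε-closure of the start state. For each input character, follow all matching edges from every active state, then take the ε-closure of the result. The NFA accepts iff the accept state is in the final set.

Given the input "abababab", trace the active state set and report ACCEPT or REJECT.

initial (ε-close {0}): {0,1,2}
'a' @ 1: {3,4}
'b' @ 2: {1,2,5}  (accept∈set)
'a' @ 3: {3,4}
'b' @ 4: {1,2,5}  (accept∈set)
'a' @ 5: {3,4}
'b' @ 6: {1,2,5}  (accept∈set)
'a' @ 7: {3,4}
'b' @ 8: {1,2,5}  (accept∈set)
end set {1,2,5} — state 1 in

Answer: ACCEPT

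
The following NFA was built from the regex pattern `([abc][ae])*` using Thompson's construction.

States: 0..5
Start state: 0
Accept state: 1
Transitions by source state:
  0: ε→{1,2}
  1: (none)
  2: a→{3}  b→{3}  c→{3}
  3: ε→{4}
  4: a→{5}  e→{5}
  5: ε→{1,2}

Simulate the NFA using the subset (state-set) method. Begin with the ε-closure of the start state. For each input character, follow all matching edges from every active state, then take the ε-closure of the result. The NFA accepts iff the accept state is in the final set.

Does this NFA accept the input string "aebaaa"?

start: ε-closure({0}) = {0,1,2}
'a' @ 1: {3,4}
'e' @ 2: {1,2,5}  [accepting]
'b' @ 3: {3,4}
'a' @ 4: {1,2,5}  [accepting]
'a' @ 5: {3,4}
'a' @ 6: {1,2,5}  [accepting]
after full input: {1,2,5}  (accept=1 in)

Answer: ACCEPT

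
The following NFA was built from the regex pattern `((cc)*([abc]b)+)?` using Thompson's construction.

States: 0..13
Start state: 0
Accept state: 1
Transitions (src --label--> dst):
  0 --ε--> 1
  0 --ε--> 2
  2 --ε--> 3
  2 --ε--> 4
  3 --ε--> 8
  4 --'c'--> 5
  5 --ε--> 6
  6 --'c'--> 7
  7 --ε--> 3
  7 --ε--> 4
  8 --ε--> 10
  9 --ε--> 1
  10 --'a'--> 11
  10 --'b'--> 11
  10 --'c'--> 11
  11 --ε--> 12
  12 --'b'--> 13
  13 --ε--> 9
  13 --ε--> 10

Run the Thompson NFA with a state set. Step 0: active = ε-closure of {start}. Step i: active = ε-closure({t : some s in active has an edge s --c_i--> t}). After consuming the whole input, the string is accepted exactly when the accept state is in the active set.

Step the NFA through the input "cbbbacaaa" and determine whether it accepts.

initial (ε-close {0}): {0,1,2,3,4,8,10}
'c' @ 1: {5,6,11,12}
'b' @ 2: {1,9,10,13}  (accept∈set)
'b' @ 3: {11,12}
'b' @ 4: {1,9,10,13}  (accept∈set)
'a' @ 5: {11,12}
'c' @ 6: {}  — state set empty
rest 'aaa' ignored (set empty)
end set {} — state 1 not in

Answer: REJECT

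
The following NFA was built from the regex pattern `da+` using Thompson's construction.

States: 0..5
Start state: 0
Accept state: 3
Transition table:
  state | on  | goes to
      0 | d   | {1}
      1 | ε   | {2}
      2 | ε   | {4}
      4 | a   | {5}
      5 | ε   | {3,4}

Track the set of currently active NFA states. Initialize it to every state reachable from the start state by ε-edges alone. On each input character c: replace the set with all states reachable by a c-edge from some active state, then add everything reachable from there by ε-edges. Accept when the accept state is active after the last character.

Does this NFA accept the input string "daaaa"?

S₀ = ε-closure({0}) = {0}
'd' @ 1: {1,2,4}
'a' @ 2: {3,4,5}  (accept∈set)
'a' @ 3: {3,4,5}  (accept∈set)
'a' @ 4: {3,4,5}  (accept∈set)
'a' @ 5: {3,4,5}  (accept∈set)
end set {3,4,5} — state 3 in

Answer: ACCEPT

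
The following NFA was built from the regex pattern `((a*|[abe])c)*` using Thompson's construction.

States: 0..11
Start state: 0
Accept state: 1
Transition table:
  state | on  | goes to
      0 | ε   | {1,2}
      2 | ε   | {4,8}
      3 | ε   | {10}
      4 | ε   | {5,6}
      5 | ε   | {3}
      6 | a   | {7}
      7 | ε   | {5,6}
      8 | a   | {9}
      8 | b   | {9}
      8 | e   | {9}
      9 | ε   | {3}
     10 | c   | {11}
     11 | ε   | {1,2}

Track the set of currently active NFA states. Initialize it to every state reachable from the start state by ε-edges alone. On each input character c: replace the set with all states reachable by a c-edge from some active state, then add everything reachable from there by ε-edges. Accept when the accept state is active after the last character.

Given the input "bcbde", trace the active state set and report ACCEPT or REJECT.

Answer: REJECT

Steps:
start: ε-closure({0}) = {0,1,2,3,4,5,6,8,10}
'b' @ 1: {3,9,10}
'c' @ 2: {1,2,3,4,5,6,8,10,11}  (accept∈set)
'b' @ 3: {3,9,10}
'd' @ 4: {}  — dead — no transitions
rest 'e' ignored (set empty)
after full input: {}  (accept=1 not in)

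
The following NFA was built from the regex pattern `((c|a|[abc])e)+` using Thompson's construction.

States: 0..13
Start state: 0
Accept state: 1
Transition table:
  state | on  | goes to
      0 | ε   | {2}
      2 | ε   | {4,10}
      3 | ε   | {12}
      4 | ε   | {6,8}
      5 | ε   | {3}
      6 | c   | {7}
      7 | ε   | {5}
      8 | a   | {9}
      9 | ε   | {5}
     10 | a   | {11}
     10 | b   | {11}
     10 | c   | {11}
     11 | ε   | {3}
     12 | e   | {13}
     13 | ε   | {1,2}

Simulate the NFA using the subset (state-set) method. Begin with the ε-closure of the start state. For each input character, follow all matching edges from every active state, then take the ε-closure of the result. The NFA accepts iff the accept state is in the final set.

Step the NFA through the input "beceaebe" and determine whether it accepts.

initial (ε-close {0}): {0,2,4,6,8,10}
'b' @ 1: {3,11,12}
'e' @ 2: {1,2,4,6,8,10,13}  ✓accept
'c' @ 3: {3,5,7,11,12}
'e' @ 4: {1,2,4,6,8,10,13}  ✓accept
'a' @ 5: {3,5,9,11,12}
'e' @ 6: {1,2,4,6,8,10,13}  ✓accept
'b' @ 7: {3,11,12}
'e' @ 8: {1,2,4,6,8,10,13}  ✓accept
final: {1,2,4,6,8,10,13}; accept 1 in set

Answer: ACCEPT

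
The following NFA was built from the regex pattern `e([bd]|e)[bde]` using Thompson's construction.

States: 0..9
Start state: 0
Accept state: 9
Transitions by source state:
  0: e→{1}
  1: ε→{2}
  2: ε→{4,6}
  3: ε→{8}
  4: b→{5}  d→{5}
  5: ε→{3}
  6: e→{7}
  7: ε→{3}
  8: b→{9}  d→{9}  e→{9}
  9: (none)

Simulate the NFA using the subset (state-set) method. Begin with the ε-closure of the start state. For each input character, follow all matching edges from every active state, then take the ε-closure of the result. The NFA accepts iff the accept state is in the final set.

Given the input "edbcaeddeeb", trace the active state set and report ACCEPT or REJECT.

initial (ε-close {0}): {0}
'e' @ 1: {1,2,4,6}
'd' @ 2: {3,5,8}
'b' @ 3: {9}  ✓accept
'c' @ 4: {}  — dead — no transitions
rest 'aeddeeb' ignored (set empty)
final: {}; accept 9 not in set

Answer: REJECT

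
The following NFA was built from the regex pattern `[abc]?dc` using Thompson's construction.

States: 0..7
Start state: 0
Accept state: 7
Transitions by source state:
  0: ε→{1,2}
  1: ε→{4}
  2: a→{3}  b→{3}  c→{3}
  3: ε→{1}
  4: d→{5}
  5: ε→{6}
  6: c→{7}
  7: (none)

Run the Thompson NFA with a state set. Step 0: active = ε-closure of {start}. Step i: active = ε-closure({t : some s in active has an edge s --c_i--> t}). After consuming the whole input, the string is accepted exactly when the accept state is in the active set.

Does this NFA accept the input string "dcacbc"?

initial (ε-close {0}): {0,1,2,4}
'd' @ 1: {5,6}
'c' @ 2: {7}  ✓accept
'a' @ 3: {}  — state set empty
rest 'cbc' ignored (set empty)
end set {} — state 7 not in

Answer: REJECT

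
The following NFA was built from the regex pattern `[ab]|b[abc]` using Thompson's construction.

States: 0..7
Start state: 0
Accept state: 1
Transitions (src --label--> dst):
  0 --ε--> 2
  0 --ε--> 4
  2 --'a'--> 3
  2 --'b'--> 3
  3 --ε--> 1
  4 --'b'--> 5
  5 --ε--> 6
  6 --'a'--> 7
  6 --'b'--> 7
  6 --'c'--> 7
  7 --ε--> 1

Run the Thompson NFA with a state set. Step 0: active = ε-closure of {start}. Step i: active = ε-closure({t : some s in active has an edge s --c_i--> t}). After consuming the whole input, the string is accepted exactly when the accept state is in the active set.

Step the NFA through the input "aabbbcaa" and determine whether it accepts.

Answer: REJECT

Steps:
S₀ = ε-closure({0}) = {0,2,4}
'a' @ 1: {1,3}  ✓accept
'a' @ 2: {}  — dead — no transitions
rest 'bbbcaa' ignored (set empty)
after full input: {}  (accept=1 not in)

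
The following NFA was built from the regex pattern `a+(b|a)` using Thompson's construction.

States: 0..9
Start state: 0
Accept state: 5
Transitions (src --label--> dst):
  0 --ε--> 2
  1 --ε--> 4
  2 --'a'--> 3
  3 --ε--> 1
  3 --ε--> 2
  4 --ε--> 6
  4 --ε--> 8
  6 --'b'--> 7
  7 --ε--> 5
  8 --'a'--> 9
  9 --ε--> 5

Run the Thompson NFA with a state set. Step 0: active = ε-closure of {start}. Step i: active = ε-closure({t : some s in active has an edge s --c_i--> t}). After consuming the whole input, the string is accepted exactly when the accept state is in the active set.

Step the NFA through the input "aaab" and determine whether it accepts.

Answer: ACCEPT

Trace:
start: ε-closure({0}) = {0,2}
'a' @ 1: {1,2,3,4,6,8}
'a' @ 2: {1,2,3,4,5,6,8,9}  (accept∈set)
'a' @ 3: {1,2,3,4,5,6,8,9}  (accept∈set)
'b' @ 4: {5,7}  (accept∈set)
after full input: {5,7}  (accept=5 in)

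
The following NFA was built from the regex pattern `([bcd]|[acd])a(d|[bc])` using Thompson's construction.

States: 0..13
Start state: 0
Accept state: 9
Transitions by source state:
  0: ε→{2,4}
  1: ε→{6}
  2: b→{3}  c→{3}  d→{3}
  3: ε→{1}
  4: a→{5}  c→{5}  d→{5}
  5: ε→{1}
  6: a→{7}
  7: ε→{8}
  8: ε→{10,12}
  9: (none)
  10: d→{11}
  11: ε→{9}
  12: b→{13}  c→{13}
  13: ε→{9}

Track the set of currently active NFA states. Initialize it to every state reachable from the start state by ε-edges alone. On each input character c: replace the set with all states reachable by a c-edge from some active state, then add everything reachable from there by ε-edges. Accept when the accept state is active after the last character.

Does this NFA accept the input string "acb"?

start: ε-closure({0}) = {0,2,4}
'a' @ 1: {1,5,6}
'c' @ 2: {}  — no active states
rest 'b' ignored (set empty)
end set {} — state 9 not in

Answer: REJECT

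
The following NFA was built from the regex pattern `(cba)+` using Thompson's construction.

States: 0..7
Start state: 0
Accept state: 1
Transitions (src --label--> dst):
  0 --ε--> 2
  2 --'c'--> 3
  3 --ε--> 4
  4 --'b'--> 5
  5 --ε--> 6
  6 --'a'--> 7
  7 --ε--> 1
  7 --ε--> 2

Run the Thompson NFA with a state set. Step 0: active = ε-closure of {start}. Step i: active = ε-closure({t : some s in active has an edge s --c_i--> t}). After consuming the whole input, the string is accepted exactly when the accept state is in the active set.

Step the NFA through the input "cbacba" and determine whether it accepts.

Answer: ACCEPT

Steps:
S₀ = ε-closure({0}) = {0,2}
'c' @ 1: {3,4}
'b' @ 2: {5,6}
'a' @ 3: {1,2,7}  ✓accept
'c' @ 4: {3,4}
'b' @ 5: {5,6}
'a' @ 6: {1,2,7}  ✓accept
end set {1,2,7} — state 1 in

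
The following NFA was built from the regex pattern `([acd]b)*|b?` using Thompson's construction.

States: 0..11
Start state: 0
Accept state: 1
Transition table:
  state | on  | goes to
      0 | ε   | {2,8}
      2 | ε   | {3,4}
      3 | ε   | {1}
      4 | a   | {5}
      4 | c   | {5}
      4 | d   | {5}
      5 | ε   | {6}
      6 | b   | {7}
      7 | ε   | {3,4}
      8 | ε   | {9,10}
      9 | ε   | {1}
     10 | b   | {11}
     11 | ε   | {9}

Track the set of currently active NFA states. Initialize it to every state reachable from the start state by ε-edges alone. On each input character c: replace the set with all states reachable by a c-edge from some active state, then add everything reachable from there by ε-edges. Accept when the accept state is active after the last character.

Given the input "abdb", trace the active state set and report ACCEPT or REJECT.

Answer: ACCEPT

Trace:
start: ε-closure({0}) = {0,1,2,3,4,8,9,10}
'a' @ 1: {5,6}
'b' @ 2: {1,3,4,7}  [accepting]
'd' @ 3: {5,6}
'b' @ 4: {1,3,4,7}  [accepting]
end set {1,3,4,7} — state 1 in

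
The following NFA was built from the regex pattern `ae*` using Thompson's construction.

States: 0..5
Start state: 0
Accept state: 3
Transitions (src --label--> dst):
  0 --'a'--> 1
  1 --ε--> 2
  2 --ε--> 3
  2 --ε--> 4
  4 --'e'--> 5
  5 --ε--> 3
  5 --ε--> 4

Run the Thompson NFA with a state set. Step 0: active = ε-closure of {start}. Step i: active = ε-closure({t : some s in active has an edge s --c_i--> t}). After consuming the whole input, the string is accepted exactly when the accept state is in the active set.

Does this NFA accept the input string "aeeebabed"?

initial (ε-close {0}): {0}
'a' @ 1: {1,2,3,4}  (accept∈set)
'e' @ 2: {3,4,5}  (accept∈set)
'e' @ 3: {3,4,5}  (accept∈set)
'e' @ 4: {3,4,5}  (accept∈set)
'b' @ 5: {}  — dead — no transitions
rest 'abed' ignored (set empty)
after full input: {}  (accept=3 not in)

Answer: REJECT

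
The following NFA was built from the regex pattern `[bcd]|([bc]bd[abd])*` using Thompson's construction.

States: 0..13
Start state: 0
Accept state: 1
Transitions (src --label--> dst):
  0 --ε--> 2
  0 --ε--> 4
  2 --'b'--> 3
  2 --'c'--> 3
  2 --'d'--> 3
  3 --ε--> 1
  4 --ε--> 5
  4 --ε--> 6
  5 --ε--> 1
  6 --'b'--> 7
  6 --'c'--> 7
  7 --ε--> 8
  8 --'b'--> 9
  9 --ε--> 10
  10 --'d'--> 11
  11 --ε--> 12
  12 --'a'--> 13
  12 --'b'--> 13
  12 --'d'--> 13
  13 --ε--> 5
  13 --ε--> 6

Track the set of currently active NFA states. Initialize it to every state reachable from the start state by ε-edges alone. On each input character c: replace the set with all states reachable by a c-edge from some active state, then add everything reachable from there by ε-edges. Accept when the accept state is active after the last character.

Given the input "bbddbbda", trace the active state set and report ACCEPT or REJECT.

Answer: ACCEPT

Steps:
start: ε-closure({0}) = {0,1,2,4,5,6}
'b' @ 1: {1,3,7,8}  (accept∈set)
'b' @ 2: {9,10}
'd' @ 3: {11,12}
'd' @ 4: {1,5,6,13}  (accept∈set)
'b' @ 5: {7,8}
'b' @ 6: {9,10}
'd' @ 7: {11,12}
'a' @ 8: {1,5,6,13}  (accept∈set)
after full input: {1,5,6,13}  (accept=1 in)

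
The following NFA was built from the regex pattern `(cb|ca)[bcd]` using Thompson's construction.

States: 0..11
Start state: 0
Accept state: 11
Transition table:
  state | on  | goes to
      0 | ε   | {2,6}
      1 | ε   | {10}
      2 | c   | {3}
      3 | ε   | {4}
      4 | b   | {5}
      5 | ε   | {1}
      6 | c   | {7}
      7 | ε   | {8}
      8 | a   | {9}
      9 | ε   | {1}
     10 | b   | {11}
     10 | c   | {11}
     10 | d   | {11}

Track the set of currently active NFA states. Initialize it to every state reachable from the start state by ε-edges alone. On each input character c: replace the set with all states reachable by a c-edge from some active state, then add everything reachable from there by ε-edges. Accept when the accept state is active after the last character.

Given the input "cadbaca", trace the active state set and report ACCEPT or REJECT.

start: ε-closure({0}) = {0,2,6}
'c' @ 1: {3,4,7,8}
'a' @ 2: {1,9,10}
'd' @ 3: {11}  (accept∈set)
'b' @ 4: {}  — no active states
rest 'aca' ignored (set empty)
after full input: {}  (accept=11 not in)

Answer: REJECT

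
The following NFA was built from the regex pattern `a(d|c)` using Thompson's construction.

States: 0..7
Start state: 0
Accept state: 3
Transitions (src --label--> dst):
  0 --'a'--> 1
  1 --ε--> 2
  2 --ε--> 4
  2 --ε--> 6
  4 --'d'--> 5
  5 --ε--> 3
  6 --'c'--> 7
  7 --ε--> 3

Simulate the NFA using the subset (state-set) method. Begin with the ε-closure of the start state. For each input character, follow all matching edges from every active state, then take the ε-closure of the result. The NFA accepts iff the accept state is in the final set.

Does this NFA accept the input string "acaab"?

S₀ = ε-closure({0}) = {0}
'a' @ 1: {1,2,4,6}
'c' @ 2: {3,7}  (accept∈set)
'a' @ 3: {}  — state set empty
rest 'ab' ignored (set empty)
final: {}; accept 3 not in set

Answer: REJECT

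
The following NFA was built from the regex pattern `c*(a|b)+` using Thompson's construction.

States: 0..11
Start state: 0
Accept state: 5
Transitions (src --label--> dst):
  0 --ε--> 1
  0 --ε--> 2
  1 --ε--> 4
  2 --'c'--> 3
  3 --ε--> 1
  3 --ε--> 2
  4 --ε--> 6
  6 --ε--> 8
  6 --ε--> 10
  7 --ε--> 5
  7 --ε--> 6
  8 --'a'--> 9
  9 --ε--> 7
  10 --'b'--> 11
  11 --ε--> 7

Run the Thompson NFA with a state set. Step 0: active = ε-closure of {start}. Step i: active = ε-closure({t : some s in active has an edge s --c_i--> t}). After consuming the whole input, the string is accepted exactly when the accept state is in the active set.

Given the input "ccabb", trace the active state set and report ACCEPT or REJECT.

S₀ = ε-closure({0}) = {0,1,2,4,6,8,10}
'c' @ 1: {1,2,3,4,6,8,10}
'c' @ 2: {1,2,3,4,6,8,10}
'a' @ 3: {5,6,7,8,9,10}  ✓accept
'b' @ 4: {5,6,7,8,10,11}  ✓accept
'b' @ 5: {5,6,7,8,10,11}  ✓accept
end set {5,6,7,8,10,11} — state 5 in

Answer: ACCEPT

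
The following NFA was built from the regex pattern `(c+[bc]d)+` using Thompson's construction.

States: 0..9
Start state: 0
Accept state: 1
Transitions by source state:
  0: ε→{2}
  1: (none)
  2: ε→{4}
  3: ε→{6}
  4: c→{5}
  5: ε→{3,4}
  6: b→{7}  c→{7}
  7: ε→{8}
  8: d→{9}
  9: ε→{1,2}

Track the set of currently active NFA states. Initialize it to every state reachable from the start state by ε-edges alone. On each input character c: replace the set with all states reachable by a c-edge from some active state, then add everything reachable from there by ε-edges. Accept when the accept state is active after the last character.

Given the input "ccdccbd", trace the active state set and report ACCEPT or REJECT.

Answer: ACCEPT

Derivation:
S₀ = ε-closure({0}) = {0,2,4}
'c' @ 1: {3,4,5,6}
'c' @ 2: {3,4,5,6,7,8}
'd' @ 3: {1,2,4,9}  [accepting]
'c' @ 4: {3,4,5,6}
'c' @ 5: {3,4,5,6,7,8}
'b' @ 6: {7,8}
'd' @ 7: {1,2,4,9}  [accepting]
after full input: {1,2,4,9}  (accept=1 in)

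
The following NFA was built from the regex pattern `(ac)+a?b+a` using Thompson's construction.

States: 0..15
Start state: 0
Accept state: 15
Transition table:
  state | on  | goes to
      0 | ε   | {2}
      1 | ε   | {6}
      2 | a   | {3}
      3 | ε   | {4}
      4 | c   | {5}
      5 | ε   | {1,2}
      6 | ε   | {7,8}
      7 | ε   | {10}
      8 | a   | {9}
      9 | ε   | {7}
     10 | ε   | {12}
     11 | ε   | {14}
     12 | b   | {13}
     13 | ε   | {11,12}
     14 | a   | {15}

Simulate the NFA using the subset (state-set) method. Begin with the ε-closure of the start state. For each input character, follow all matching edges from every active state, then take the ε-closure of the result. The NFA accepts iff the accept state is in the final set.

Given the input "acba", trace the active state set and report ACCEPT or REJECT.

S₀ = ε-closure({0}) = {0,2}
'a' @ 1: {3,4}
'c' @ 2: {1,2,5,6,7,8,10,12}
'b' @ 3: {11,12,13,14}
'a' @ 4: {15}  (accept∈set)
after full input: {15}  (accept=15 in)

Answer: ACCEPT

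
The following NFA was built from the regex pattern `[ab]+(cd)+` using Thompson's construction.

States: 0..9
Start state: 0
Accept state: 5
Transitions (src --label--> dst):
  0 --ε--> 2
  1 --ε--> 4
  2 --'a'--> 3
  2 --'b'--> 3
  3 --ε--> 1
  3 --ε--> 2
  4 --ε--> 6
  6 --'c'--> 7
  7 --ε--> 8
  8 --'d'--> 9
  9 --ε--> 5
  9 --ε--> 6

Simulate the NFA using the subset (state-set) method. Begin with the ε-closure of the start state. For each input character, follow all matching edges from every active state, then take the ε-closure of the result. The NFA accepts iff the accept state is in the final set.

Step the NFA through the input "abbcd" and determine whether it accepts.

start: ε-closure({0}) = {0,2}
'a' @ 1: {1,2,3,4,6}
'b' @ 2: {1,2,3,4,6}
'b' @ 3: {1,2,3,4,6}
'c' @ 4: {7,8}
'd' @ 5: {5,6,9}  (accept∈set)
final: {5,6,9}; accept 5 in set

Answer: ACCEPT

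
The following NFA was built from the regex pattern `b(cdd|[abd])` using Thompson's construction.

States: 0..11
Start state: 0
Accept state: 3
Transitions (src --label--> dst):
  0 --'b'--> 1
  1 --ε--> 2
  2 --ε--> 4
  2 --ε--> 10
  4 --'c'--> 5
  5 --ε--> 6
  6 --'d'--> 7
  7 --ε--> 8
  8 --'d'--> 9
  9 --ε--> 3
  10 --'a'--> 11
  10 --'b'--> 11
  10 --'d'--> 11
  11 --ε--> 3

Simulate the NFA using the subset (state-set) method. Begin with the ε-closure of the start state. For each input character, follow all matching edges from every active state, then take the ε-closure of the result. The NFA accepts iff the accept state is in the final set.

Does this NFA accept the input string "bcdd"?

initial (ε-close {0}): {0}
'b' @ 1: {1,2,4,10}
'c' @ 2: {5,6}
'd' @ 3: {7,8}
'd' @ 4: {3,9}  ✓accept
after full input: {3,9}  (accept=3 in)

Answer: ACCEPT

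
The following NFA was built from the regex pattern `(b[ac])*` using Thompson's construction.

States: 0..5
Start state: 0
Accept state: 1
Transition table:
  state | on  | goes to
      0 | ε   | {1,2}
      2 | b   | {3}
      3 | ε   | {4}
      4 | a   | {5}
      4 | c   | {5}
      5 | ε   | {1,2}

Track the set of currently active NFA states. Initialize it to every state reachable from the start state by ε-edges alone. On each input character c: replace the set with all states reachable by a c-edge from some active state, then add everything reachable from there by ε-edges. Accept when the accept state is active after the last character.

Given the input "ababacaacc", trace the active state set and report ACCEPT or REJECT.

Answer: REJECT

Derivation:
S₀ = ε-closure({0}) = {0,1,2}
'a' @ 1: {}  — no active states
rest 'babacaacc' ignored (set empty)
after full input: {}  (accept=1 not in)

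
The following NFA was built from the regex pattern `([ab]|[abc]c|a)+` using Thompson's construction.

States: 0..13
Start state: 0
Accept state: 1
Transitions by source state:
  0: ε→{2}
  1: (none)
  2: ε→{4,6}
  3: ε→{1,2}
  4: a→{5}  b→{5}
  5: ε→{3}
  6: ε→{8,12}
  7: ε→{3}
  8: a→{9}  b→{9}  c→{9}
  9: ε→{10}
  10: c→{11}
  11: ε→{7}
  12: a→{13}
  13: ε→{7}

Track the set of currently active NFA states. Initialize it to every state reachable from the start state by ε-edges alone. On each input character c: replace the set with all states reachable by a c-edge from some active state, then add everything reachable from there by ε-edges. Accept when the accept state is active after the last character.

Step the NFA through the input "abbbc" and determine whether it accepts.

start: ε-closure({0}) = {0,2,4,6,8,12}
'a' @ 1: {1,2,3,4,5,6,7,8,9,10,12,13}  (accept∈set)
'b' @ 2: {1,2,3,4,5,6,8,9,10,12}  (accept∈set)
'b' @ 3: {1,2,3,4,5,6,8,9,10,12}  (accept∈set)
'b' @ 4: {1,2,3,4,5,6,8,9,10,12}  (accept∈set)
'c' @ 5: {1,2,3,4,6,7,8,9,10,11,12}  (accept∈set)
after full input: {1,2,3,4,6,7,8,9,10,11,12}  (accept=1 in)

Answer: ACCEPT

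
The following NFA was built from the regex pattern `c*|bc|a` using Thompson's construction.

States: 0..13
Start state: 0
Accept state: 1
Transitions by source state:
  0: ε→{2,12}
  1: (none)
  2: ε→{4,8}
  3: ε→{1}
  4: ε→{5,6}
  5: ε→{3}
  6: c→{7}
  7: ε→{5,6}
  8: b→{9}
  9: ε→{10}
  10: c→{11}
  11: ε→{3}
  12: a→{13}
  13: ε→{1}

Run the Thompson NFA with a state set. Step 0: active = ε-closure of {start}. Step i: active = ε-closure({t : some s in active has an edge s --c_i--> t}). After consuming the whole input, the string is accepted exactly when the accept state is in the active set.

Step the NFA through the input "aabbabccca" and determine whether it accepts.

S₀ = ε-closure({0}) = {0,1,2,3,4,5,6,8,12}
'a' @ 1: {1,13}  ✓accept
'a' @ 2: {}  — state set empty
rest 'bbabccca' ignored (set empty)
final: {}; accept 1 not in set

Answer: REJECT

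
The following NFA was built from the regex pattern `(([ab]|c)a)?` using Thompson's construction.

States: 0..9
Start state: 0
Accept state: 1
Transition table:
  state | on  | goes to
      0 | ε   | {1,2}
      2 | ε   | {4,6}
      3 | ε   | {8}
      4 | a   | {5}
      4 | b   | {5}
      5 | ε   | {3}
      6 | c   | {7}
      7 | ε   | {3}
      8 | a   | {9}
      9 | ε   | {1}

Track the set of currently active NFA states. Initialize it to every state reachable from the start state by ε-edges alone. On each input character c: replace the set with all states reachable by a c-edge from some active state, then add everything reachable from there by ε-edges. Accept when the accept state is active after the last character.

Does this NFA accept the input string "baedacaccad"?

Answer: REJECT

Trace:
start: ε-closure({0}) = {0,1,2,4,6}
'b' @ 1: {3,5,8}
'a' @ 2: {1,9}  (accept∈set)
'e' @ 3: {}  — state set empty
rest 'dacaccad' ignored (set empty)
end set {} — state 1 not in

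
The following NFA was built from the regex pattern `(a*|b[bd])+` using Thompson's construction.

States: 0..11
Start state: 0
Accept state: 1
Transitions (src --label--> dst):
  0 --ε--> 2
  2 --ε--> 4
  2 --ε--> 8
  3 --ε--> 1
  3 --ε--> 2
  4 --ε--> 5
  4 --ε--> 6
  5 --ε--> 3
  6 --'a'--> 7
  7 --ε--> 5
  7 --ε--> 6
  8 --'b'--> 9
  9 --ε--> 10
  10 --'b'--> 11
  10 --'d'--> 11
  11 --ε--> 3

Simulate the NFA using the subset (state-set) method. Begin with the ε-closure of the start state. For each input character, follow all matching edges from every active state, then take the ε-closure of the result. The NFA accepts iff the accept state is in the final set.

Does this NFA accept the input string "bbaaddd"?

S₀ = ε-closure({0}) = {0,1,2,3,4,5,6,8}
'b' @ 1: {9,10}
'b' @ 2: {1,2,3,4,5,6,8,11}  [accepting]
'a' @ 3: {1,2,3,4,5,6,7,8}  [accepting]
'a' @ 4: {1,2,3,4,5,6,7,8}  [accepting]
'd' @ 5: {}  — no active states
rest 'dd' ignored (set empty)
after full input: {}  (accept=1 not in)

Answer: REJECT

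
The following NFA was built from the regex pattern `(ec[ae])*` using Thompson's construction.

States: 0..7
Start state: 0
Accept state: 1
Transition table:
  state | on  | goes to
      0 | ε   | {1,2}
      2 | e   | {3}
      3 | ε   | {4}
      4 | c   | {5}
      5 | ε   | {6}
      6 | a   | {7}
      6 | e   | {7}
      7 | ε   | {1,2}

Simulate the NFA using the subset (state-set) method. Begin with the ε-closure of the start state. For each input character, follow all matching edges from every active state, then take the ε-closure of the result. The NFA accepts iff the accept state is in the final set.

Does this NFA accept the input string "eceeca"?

Answer: ACCEPT

Trace:
S₀ = ε-closure({0}) = {0,1,2}
'e' @ 1: {3,4}
'c' @ 2: {5,6}
'e' @ 3: {1,2,7}  [accepting]
'e' @ 4: {3,4}
'c' @ 5: {5,6}
'a' @ 6: {1,2,7}  [accepting]
final: {1,2,7}; accept 1 in set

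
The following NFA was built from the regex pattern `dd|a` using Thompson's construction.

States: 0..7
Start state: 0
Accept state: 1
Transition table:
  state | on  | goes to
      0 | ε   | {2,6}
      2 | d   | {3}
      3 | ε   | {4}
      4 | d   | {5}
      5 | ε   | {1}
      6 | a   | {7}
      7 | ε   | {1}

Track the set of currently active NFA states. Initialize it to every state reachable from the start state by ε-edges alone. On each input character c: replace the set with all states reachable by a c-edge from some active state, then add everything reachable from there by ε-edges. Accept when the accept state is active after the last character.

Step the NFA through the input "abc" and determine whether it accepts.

Answer: REJECT

Steps:
start: ε-closure({0}) = {0,2,6}
'a' @ 1: {1,7}  ✓accept
'b' @ 2: {}  — no active states
rest 'c' ignored (set empty)
after full input: {}  (accept=1 not in)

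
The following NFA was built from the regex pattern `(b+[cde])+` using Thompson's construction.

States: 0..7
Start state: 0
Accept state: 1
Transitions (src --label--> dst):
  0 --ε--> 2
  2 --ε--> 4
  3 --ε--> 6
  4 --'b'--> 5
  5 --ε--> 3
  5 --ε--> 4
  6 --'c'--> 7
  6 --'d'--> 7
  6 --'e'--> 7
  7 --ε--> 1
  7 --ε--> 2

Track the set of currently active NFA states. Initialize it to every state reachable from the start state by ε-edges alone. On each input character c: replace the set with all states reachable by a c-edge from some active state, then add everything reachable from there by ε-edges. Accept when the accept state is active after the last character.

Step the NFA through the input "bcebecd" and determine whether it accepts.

start: ε-closure({0}) = {0,2,4}
'b' @ 1: {3,4,5,6}
'c' @ 2: {1,2,4,7}  (accept∈set)
'e' @ 3: {}  — state set empty
rest 'becd' ignored (set empty)
end set {} — state 1 not in

Answer: REJECT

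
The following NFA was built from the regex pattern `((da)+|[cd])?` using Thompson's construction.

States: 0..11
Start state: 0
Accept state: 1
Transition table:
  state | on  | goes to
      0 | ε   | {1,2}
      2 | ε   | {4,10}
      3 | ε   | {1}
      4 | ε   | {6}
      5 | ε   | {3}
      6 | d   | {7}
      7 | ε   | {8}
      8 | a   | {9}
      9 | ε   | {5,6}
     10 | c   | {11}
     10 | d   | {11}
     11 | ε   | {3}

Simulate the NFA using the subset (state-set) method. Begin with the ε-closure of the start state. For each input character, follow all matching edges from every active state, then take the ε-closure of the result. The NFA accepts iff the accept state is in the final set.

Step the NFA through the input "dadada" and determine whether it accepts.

start: ε-closure({0}) = {0,1,2,4,6,10}
'd' @ 1: {1,3,7,8,11}  (accept∈set)
'a' @ 2: {1,3,5,6,9}  (accept∈set)
'd' @ 3: {7,8}
'a' @ 4: {1,3,5,6,9}  (accept∈set)
'd' @ 5: {7,8}
'a' @ 6: {1,3,5,6,9}  (accept∈set)
end set {1,3,5,6,9} — state 1 in

Answer: ACCEPT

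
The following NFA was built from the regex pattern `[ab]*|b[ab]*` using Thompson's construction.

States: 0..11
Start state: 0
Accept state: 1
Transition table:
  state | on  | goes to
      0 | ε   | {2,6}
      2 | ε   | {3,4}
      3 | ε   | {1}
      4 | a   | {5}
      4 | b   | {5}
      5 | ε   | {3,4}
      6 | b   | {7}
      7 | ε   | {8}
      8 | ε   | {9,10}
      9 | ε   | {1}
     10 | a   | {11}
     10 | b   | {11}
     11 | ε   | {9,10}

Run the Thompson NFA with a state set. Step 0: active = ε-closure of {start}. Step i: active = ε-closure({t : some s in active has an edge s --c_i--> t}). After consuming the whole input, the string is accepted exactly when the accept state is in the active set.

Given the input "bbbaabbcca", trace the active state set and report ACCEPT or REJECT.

start: ε-closure({0}) = {0,1,2,3,4,6}
'b' @ 1: {1,3,4,5,7,8,9,10}  (accept∈set)
'b' @ 2: {1,3,4,5,9,10,11}  (accept∈set)
'b' @ 3: {1,3,4,5,9,10,11}  (accept∈set)
'a' @ 4: {1,3,4,5,9,10,11}  (accept∈set)
'a' @ 5: {1,3,4,5,9,10,11}  (accept∈set)
'b' @ 6: {1,3,4,5,9,10,11}  (accept∈set)
'b' @ 7: {1,3,4,5,9,10,11}  (accept∈set)
'c' @ 8: {}  — state set empty
rest 'ca' ignored (set empty)
final: {}; accept 1 not in set

Answer: REJECT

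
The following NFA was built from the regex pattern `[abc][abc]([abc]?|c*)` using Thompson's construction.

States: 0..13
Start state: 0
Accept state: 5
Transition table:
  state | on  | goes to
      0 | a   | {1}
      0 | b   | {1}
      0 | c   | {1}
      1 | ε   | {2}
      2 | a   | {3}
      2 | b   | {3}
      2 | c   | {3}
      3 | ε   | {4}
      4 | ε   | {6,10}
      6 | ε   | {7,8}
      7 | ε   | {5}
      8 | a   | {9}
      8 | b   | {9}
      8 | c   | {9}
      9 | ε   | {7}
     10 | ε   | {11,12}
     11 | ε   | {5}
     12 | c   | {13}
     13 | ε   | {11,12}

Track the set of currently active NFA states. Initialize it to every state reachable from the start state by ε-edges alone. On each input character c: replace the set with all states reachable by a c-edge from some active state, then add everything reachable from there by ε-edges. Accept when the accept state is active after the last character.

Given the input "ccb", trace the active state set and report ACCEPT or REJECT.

start: ε-closure({0}) = {0}
'c' @ 1: {1,2}
'c' @ 2: {3,4,5,6,7,8,10,11,12}  ✓accept
'b' @ 3: {5,7,9}  ✓accept
after full input: {5,7,9}  (accept=5 in)

Answer: ACCEPT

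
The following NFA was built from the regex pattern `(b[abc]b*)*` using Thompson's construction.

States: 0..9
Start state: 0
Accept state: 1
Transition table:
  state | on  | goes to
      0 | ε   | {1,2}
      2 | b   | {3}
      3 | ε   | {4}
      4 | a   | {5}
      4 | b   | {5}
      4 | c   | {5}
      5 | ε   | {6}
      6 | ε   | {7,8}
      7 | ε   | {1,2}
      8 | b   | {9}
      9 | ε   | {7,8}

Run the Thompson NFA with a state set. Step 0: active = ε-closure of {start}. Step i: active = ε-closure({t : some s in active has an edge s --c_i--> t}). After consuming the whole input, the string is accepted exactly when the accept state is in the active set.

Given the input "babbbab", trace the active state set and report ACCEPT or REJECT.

Answer: ACCEPT

Derivation:
start: ε-closure({0}) = {0,1,2}
'b' @ 1: {3,4}
'a' @ 2: {1,2,5,6,7,8}  (accept∈set)
'b' @ 3: {1,2,3,4,7,8,9}  (accept∈set)
'b' @ 4: {1,2,3,4,5,6,7,8,9}  (accept∈set)
'b' @ 5: {1,2,3,4,5,6,7,8,9}  (accept∈set)
'a' @ 6: {1,2,5,6,7,8}  (accept∈set)
'b' @ 7: {1,2,3,4,7,8,9}  (accept∈set)
after full input: {1,2,3,4,7,8,9}  (accept=1 in)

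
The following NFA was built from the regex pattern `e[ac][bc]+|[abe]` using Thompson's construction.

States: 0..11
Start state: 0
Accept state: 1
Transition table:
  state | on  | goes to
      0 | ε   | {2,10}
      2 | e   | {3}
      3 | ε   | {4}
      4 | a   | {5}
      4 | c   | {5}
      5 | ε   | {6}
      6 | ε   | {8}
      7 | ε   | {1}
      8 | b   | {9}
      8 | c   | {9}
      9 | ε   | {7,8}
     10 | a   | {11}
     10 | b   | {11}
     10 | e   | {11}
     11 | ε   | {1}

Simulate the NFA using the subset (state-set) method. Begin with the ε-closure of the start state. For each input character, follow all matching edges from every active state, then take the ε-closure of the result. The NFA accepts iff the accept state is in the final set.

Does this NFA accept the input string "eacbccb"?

S₀ = ε-closure({0}) = {0,2,10}
'e' @ 1: {1,3,4,11}  (accept∈set)
'a' @ 2: {5,6,8}
'c' @ 3: {1,7,8,9}  (accept∈set)
'b' @ 4: {1,7,8,9}  (accept∈set)
'c' @ 5: {1,7,8,9}  (accept∈set)
'c' @ 6: {1,7,8,9}  (accept∈set)
'b' @ 7: {1,7,8,9}  (accept∈set)
final: {1,7,8,9}; accept 1 in set

Answer: ACCEPT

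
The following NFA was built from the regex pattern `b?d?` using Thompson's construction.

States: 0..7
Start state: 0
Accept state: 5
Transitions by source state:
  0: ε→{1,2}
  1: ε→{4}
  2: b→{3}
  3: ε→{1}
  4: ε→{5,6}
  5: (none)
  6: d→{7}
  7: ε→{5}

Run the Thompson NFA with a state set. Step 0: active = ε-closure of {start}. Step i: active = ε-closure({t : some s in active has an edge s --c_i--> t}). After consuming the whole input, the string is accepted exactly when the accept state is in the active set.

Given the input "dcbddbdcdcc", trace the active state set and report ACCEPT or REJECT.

Answer: REJECT

Derivation:
start: ε-closure({0}) = {0,1,2,4,5,6}
'd' @ 1: {5,7}  ✓accept
'c' @ 2: {}  — state set empty
rest 'bddbdcdcc' ignored (set empty)
final: {}; accept 5 not in set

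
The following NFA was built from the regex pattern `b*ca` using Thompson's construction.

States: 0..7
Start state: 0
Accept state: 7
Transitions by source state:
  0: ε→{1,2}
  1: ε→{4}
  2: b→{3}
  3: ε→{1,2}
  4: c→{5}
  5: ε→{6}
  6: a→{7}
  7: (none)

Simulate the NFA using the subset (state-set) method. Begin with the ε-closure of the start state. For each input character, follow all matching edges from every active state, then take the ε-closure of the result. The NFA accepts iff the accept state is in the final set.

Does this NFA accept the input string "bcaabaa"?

Answer: REJECT

Trace:
initial (ε-close {0}): {0,1,2,4}
'b' @ 1: {1,2,3,4}
'c' @ 2: {5,6}
'a' @ 3: {7}  [accepting]
'a' @ 4: {}  — dead — no transitions
rest 'baa' ignored (set empty)
final: {}; accept 7 not in set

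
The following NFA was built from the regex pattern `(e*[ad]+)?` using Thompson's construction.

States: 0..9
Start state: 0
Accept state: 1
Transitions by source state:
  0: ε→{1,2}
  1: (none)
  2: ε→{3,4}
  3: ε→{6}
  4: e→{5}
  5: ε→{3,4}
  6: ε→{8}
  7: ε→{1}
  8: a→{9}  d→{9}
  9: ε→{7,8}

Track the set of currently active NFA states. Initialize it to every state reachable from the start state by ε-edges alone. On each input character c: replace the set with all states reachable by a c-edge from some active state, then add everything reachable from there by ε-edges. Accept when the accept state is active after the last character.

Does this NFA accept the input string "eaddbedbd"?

S₀ = ε-closure({0}) = {0,1,2,3,4,6,8}
'e' @ 1: {3,4,5,6,8}
'a' @ 2: {1,7,8,9}  [accepting]
'd' @ 3: {1,7,8,9}  [accepting]
'd' @ 4: {1,7,8,9}  [accepting]
'b' @ 5: {}  — dead — no transitions
rest 'edbd' ignored (set empty)
after full input: {}  (accept=1 not in)

Answer: REJECT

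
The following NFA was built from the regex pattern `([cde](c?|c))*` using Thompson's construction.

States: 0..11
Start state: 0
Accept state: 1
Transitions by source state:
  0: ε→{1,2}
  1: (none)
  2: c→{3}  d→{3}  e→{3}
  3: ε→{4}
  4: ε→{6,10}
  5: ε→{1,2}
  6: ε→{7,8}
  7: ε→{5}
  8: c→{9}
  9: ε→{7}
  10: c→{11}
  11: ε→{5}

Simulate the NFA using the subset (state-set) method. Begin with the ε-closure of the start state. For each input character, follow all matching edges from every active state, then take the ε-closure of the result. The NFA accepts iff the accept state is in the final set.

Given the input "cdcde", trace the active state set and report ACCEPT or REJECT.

Answer: ACCEPT

Derivation:
start: ε-closure({0}) = {0,1,2}
'c' @ 1: {1,2,3,4,5,6,7,8,10}  ✓accept
'd' @ 2: {1,2,3,4,5,6,7,8,10}  ✓accept
'c' @ 3: {1,2,3,4,5,6,7,8,9,10,11}  ✓accept
'd' @ 4: {1,2,3,4,5,6,7,8,10}  ✓accept
'e' @ 5: {1,2,3,4,5,6,7,8,10}  ✓accept
after full input: {1,2,3,4,5,6,7,8,10}  (accept=1 in)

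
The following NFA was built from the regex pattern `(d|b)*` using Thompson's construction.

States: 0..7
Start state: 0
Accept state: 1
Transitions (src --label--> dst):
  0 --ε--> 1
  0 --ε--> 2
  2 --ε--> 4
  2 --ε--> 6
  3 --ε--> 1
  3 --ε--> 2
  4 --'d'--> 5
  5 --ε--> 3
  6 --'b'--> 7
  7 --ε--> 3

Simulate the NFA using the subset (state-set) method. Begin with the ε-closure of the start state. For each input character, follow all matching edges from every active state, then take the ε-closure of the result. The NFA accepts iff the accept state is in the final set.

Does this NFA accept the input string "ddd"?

Answer: ACCEPT

Trace:
start: ε-closure({0}) = {0,1,2,4,6}
'd' @ 1: {1,2,3,4,5,6}  [accepting]
'd' @ 2: {1,2,3,4,5,6}  [accepting]
'd' @ 3: {1,2,3,4,5,6}  [accepting]
end set {1,2,3,4,5,6} — state 1 in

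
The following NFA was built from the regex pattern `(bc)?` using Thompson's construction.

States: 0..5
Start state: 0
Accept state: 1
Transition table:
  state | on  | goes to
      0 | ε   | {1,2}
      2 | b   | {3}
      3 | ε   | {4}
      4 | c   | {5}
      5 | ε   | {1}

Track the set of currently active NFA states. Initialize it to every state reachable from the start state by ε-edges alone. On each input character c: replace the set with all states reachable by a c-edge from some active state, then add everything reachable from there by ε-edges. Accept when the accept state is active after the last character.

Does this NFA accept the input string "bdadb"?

start: ε-closure({0}) = {0,1,2}
'b' @ 1: {3,4}
'd' @ 2: {}  — state set empty
rest 'adb' ignored (set empty)
after full input: {}  (accept=1 not in)

Answer: REJECT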